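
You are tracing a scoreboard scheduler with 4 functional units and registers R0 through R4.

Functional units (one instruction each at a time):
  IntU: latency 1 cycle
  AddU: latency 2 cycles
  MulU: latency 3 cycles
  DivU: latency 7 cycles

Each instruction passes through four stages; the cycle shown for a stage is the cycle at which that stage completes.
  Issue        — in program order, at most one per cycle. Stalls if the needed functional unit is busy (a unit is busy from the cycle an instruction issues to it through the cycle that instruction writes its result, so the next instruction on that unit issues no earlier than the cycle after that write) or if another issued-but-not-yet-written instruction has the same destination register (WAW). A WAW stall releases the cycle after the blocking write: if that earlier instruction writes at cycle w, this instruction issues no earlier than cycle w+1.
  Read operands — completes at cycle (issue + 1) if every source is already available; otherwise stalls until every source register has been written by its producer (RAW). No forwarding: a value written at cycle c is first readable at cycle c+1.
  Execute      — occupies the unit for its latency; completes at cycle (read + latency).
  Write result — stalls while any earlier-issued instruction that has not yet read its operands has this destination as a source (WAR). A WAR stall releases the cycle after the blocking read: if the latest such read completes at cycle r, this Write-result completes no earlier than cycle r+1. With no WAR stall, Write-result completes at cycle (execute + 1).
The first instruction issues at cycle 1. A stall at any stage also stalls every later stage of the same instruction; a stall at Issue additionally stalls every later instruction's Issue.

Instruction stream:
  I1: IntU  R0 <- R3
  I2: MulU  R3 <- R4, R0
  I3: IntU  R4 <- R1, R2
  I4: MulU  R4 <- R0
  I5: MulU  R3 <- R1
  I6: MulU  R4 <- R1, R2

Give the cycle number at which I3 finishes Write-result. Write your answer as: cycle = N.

cycle = 8

  I1 | 1 | 2 | 3 | 4
  I2 | 2 | 5 | 8 | 9   RAW R0: wait I1 write@4
  I3 | 5 | 6 | 7 | 8   struct: IntU busy until I1 writes@4
  I4 | 10 | 11 | 14 | 15   struct: MulU busy until I2 writes@9
  I5 | 16 | 17 | 20 | 21   struct: MulU busy until I4 writes@15
  I6 | 22 | 23 | 26 | 27   struct: MulU busy until I5 writes@21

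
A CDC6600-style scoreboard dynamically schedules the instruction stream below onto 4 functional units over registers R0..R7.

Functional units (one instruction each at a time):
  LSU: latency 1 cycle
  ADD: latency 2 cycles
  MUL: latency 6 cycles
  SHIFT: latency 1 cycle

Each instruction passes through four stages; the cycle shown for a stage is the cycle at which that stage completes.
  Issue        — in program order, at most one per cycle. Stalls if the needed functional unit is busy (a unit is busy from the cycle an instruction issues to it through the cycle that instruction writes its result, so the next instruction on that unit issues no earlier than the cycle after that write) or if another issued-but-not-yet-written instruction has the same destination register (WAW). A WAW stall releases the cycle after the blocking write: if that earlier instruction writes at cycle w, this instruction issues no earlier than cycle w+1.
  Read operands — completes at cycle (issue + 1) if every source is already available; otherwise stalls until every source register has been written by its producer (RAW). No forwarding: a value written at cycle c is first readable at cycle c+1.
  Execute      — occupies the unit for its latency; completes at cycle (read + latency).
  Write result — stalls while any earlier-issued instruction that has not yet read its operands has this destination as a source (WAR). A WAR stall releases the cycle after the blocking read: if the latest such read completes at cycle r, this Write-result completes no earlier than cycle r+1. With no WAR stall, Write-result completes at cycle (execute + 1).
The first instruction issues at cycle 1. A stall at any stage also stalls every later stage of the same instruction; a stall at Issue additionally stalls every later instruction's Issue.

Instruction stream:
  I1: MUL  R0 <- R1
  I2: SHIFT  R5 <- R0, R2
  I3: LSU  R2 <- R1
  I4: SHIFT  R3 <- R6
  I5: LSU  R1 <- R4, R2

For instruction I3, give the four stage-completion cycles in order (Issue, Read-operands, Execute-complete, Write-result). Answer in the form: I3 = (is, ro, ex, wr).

I3 = (3, 4, 5, 11)

I1  is:1  ro:2  ex:8  wr:9
I2  is:2  ro:10  ex:11  wr:12  — RAW R0: wait I1 write@9
I3  is:3  ro:4  ex:5  wr:11  — WAR R2: wait I2 read@10
I4  is:13  ro:14  ex:15  wr:16  — struct: SHIFT busy until I2 writes@12
I5  is:14  ro:15  ex:16  wr:17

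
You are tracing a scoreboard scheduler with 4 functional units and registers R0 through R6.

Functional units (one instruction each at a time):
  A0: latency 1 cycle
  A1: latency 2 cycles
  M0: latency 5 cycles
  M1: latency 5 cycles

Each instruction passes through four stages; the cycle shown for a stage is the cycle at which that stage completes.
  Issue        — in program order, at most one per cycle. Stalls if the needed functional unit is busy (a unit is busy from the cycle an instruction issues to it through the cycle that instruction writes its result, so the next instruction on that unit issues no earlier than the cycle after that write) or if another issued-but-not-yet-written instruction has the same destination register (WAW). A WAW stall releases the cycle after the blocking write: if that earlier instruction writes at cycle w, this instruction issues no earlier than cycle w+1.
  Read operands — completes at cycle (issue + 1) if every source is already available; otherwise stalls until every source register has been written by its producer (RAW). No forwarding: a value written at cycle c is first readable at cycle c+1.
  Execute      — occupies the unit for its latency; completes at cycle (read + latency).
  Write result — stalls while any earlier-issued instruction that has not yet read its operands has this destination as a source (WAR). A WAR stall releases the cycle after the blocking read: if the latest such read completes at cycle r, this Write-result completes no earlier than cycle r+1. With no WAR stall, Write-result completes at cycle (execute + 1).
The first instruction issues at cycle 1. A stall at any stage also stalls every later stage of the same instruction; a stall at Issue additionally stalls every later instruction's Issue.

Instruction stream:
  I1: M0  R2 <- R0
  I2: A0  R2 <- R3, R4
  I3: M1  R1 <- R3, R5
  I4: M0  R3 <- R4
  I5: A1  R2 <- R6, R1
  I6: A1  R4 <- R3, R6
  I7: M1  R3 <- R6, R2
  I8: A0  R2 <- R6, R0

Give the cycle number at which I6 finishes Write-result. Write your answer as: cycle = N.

cycle = 26

[I1] 1/2/7/8
[I2] 9/10/11/12  (WAW R2: wait I1 write@8)
[I3] 10/11/16/17
[I4] 11/12/17/18
[I5] 13/18/20/21  (WAW R2: wait I2 write@12; RAW R1: wait I3 write@17)
[I6] 22/23/25/26  (struct: A1 busy until I5 writes@21)
[I7] 23/24/29/30
[I8] 24/25/26/27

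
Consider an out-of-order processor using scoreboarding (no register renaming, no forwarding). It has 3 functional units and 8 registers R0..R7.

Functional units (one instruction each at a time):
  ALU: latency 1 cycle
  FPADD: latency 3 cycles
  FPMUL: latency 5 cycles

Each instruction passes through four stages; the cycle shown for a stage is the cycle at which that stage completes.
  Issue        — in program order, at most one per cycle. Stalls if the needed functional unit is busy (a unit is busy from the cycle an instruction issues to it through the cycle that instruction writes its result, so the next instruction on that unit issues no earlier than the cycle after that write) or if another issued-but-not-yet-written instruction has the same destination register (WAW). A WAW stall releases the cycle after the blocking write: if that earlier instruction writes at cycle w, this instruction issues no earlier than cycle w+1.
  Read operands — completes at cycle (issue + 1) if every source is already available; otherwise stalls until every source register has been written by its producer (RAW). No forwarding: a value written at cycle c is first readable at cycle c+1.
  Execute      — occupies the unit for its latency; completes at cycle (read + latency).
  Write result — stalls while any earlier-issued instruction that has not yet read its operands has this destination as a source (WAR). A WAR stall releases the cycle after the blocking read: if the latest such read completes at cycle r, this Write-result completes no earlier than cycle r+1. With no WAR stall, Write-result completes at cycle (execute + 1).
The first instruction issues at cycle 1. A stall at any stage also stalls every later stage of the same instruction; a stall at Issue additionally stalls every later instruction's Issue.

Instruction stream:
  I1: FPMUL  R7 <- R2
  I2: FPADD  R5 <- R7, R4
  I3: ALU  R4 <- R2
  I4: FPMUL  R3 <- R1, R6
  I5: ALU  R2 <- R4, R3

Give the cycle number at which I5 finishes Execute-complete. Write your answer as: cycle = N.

cycle = 18

c1: I1 dispatched to FPMUL
c2: I1 operands ready, I2 dispatched to FPADD
c3: I3 dispatched to ALU
c4: I3 operands ready
c5: I3 complete
c7: I1 complete
c8: R7←I1
c9: I2 operands ready, I4 dispatched to FPMUL
c10: R4←I3, I4 operands ready
c11: I5 dispatched to ALU
c12: I2 complete
c13: R5←I2
c15: I4 complete
c16: R3←I4
c17: I5 operands ready
c18: I5 complete
c19: R2←I5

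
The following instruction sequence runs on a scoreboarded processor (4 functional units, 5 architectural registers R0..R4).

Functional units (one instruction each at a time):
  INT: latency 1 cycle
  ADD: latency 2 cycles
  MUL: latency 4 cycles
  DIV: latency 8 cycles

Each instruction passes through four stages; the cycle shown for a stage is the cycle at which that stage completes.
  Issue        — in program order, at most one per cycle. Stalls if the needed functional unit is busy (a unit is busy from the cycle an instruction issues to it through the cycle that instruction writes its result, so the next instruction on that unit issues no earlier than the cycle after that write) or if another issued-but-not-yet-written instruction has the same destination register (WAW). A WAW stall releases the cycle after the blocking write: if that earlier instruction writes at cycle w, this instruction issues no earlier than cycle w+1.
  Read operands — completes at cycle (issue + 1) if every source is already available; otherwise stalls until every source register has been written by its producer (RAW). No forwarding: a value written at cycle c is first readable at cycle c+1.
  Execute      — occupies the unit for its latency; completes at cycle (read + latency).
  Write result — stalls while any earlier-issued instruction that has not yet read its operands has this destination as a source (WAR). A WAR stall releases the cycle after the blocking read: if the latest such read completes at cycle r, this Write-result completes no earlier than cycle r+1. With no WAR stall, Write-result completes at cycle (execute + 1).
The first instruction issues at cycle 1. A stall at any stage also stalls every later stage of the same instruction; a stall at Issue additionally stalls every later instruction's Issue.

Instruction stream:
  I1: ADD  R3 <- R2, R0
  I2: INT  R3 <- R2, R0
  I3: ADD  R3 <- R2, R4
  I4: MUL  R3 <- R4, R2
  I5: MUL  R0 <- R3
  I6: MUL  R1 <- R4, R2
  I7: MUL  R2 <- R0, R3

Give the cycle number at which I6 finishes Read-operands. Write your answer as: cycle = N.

cycle = 30

1) issue 1, read 2, done 4, write 5
2) issue 6, read 7, done 8, write 9  <WAW R3: wait I1 write@5>
3) issue 10, read 11, done 13, write 14  <WAW R3: wait I2 write@9>
4) issue 15, read 16, done 20, write 21  <WAW R3: wait I3 write@14>
5) issue 22, read 23, done 27, write 28  <struct: MUL busy until I4 writes@21>
6) issue 29, read 30, done 34, write 35  <struct: MUL busy until I5 writes@28>
7) issue 36, read 37, done 41, write 42  <struct: MUL busy until I6 writes@35>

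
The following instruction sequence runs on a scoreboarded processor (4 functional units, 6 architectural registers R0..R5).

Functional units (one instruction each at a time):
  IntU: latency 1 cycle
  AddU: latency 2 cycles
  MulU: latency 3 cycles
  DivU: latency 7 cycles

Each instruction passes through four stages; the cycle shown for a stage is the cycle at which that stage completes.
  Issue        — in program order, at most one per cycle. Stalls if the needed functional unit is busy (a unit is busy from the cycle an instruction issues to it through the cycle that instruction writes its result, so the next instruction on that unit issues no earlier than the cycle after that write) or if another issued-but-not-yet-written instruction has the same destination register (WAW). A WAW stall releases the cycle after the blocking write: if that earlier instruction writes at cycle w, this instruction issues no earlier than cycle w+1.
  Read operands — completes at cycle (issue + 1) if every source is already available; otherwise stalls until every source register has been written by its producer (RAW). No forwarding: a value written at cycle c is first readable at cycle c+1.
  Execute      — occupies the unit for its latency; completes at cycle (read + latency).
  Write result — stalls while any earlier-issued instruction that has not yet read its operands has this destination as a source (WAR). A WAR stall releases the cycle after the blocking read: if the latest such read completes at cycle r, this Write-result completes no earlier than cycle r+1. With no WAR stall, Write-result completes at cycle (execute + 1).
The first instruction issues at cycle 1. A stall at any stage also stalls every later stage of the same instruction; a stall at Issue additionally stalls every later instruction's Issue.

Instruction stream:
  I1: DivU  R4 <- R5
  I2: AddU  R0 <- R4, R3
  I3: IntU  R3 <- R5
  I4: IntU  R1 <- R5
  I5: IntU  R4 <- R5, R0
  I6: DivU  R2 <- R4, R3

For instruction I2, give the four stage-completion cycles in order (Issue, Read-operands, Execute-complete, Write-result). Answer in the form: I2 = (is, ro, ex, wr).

I2 = (2, 11, 13, 14)

I1  is:1  ro:2  ex:9  wr:10
I2  is:2  ro:11  ex:13  wr:14  — RAW R4: wait I1 write@10
I3  is:3  ro:4  ex:5  wr:12  — WAR R3: wait I2 read@11
I4  is:13  ro:14  ex:15  wr:16  — struct: IntU busy until I3 writes@12
I5  is:17  ro:18  ex:19  wr:20  — struct: IntU busy until I4 writes@16
I6  is:18  ro:21  ex:28  wr:29  — RAW R4: wait I5 write@20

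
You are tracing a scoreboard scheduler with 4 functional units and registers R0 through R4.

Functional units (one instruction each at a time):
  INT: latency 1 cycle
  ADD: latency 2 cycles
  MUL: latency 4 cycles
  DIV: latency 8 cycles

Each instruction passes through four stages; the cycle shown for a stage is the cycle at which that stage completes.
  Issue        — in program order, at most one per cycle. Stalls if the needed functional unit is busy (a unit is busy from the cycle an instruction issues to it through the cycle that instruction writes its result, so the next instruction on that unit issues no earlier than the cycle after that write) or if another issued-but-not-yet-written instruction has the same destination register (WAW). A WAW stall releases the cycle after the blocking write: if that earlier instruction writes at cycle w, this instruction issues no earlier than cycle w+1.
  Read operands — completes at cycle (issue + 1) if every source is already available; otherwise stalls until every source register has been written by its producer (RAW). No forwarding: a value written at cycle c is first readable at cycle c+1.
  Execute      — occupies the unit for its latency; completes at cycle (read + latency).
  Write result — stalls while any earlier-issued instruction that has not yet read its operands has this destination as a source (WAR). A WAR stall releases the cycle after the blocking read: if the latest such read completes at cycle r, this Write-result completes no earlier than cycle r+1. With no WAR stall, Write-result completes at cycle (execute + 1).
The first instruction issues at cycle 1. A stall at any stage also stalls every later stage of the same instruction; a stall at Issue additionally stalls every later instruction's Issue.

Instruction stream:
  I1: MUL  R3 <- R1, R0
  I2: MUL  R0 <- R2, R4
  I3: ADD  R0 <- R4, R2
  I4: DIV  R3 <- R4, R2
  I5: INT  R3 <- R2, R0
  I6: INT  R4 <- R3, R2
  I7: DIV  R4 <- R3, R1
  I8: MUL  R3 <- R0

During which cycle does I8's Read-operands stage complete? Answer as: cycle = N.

c1: I1 issues→MUL
c2: I1 reads
c6: I1 exec-done
c7: I1 writes R3
c8: I2 issues→MUL
c9: I2 reads
c13: I2 exec-done
c14: I2 writes R0
c15: I3 issues→ADD
c16: I3 reads | I4 issues→DIV
c17: I4 reads
c18: I3 exec-done
c19: I3 writes R0
c25: I4 exec-done
c26: I4 writes R3
c27: I5 issues→INT
c28: I5 reads
c29: I5 exec-done
c30: I5 writes R3
c31: I6 issues→INT
c32: I6 reads
c33: I6 exec-done
c34: I6 writes R4
c35: I7 issues→DIV
c36: I7 reads | I8 issues→MUL
c37: I8 reads
c41: I8 exec-done
c42: I8 writes R3
c44: I7 exec-done
c45: I7 writes R4

cycle = 37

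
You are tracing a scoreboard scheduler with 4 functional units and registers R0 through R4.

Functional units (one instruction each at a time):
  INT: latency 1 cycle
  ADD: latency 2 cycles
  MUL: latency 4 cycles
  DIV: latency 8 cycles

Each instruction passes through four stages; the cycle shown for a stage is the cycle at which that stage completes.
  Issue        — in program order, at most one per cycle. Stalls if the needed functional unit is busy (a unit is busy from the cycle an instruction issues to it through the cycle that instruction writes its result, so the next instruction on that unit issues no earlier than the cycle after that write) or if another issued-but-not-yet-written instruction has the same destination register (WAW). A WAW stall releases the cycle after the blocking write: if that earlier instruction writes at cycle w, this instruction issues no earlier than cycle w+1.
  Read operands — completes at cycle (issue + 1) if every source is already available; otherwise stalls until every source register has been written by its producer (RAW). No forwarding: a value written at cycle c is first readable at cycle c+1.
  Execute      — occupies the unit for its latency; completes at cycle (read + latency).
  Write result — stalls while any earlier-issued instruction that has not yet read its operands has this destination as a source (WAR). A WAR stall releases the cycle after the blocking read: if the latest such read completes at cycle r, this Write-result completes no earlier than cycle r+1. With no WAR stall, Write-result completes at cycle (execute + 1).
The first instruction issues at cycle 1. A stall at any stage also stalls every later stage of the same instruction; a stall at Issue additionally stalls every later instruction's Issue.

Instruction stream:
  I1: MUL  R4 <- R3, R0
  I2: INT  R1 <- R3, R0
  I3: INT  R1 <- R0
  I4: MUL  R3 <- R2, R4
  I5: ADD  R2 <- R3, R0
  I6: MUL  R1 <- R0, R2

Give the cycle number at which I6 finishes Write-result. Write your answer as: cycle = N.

cycle = 24

c1: issue I1 (MUL)
c2: I1 read-ops | issue I2 (INT)
c3: I2 read-ops
c4: I2 finished on INT
c5: I2→R1
c6: I1 finished on MUL | issue I3 (INT)
c7: I1→R4 | I3 read-ops
c8: I3 finished on INT | issue I4 (MUL)
c9: I3→R1 | I4 read-ops | issue I5 (ADD)
c13: I4 finished on MUL
c14: I4→R3
c15: I5 read-ops | issue I6 (MUL)
c17: I5 finished on ADD
c18: I5→R2
c19: I6 read-ops
c23: I6 finished on MUL
c24: I6→R1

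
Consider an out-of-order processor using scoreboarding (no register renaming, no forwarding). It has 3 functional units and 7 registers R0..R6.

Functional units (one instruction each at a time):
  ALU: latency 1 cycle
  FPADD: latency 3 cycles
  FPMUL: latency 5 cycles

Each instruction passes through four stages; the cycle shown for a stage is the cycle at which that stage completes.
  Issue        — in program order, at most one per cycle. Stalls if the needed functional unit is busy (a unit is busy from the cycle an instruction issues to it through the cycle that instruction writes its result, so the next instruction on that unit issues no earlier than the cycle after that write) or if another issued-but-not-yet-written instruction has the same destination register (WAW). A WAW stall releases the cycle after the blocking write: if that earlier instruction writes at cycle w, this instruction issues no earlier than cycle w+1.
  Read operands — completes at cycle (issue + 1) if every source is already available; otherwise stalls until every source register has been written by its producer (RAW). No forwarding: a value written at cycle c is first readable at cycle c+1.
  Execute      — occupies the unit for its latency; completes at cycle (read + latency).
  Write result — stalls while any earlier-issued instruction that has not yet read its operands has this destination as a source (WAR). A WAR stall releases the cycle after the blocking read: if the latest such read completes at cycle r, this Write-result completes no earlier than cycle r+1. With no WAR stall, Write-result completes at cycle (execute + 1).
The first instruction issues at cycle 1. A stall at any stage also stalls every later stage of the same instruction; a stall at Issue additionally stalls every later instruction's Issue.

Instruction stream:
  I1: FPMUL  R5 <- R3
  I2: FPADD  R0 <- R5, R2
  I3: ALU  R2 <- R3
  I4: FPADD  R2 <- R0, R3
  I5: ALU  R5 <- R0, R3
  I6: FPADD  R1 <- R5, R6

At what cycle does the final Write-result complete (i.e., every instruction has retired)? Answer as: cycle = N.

cycle = 25

I1  is:1  ro:2  ex:7  wr:8
I2  is:2  ro:9  ex:12  wr:13  — RAW R5: wait I1 write@8
I3  is:3  ro:4  ex:5  wr:10  — WAR R2: wait I2 read@9
I4  is:14  ro:15  ex:18  wr:19  — struct: FPADD busy until I2 writes@13
I5  is:15  ro:16  ex:17  wr:18
I6  is:20  ro:21  ex:24  wr:25  — struct: FPADD busy until I4 writes@19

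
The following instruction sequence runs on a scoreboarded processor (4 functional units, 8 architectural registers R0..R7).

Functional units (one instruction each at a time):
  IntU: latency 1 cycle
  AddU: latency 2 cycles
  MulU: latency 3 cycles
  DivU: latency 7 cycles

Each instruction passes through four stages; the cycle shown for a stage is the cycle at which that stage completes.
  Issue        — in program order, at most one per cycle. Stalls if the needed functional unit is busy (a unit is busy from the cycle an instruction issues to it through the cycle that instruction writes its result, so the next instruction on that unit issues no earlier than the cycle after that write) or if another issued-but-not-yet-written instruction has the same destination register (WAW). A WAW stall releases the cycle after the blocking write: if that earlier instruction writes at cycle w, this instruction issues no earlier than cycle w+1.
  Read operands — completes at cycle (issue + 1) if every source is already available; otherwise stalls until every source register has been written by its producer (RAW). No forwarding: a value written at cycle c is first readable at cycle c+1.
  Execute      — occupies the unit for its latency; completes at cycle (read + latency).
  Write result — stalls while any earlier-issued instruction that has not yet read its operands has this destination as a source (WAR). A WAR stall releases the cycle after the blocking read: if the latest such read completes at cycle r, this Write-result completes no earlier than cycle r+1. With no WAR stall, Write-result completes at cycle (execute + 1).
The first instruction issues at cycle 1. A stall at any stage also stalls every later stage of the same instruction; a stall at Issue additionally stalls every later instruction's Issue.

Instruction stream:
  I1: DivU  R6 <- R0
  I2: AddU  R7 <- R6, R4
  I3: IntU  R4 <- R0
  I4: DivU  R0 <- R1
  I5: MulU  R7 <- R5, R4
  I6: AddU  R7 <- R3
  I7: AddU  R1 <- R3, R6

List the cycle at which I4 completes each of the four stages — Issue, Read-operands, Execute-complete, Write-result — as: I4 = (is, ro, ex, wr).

t=1  issue I1 (DivU)
t=2  I1 read-ops · issue I2 (AddU)
t=3  issue I3 (IntU)
t=4  I3 read-ops
t=5  I3 finished on IntU
t=9  I1 finished on DivU
t=10  I1→R6
t=11  I2 read-ops · issue I4 (DivU)
t=12  I3→R4 · I4 read-ops
t=13  I2 finished on AddU
t=14  I2→R7
t=15  issue I5 (MulU)
t=16  I5 read-ops
t=19  I4 finished on DivU · I5 finished on MulU
t=20  I4→R0 · I5→R7
t=21  issue I6 (AddU)
t=22  I6 read-ops
t=24  I6 finished on AddU
t=25  I6→R7
t=26  issue I7 (AddU)
t=27  I7 read-ops
t=29  I7 finished on AddU
t=30  I7→R1

I4 = (11, 12, 19, 20)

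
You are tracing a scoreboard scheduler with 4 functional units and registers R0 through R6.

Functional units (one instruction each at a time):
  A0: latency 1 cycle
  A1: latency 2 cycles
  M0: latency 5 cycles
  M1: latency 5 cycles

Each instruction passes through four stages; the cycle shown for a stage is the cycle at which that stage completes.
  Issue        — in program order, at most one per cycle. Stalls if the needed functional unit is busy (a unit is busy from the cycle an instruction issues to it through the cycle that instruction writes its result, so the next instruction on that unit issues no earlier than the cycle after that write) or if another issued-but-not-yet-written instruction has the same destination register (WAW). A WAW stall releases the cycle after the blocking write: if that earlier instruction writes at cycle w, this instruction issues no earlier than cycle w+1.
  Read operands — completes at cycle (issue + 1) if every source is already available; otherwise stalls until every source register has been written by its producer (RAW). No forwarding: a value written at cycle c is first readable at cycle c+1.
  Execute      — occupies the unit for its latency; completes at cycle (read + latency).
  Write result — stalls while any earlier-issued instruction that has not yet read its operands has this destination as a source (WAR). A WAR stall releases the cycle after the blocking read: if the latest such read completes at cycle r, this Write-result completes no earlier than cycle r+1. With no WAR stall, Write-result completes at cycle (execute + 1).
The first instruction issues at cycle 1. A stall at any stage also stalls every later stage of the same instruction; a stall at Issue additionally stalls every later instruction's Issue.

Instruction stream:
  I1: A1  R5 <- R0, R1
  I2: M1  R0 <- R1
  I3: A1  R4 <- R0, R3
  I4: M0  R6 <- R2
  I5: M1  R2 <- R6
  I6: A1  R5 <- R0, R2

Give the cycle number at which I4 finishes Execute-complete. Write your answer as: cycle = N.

c1: issue I1 (A1)
c2: I1 read-ops | issue I2 (M1)
c3: I2 read-ops
c4: I1 finished on A1
c5: I1→R5
c6: issue I3 (A1)
c7: issue I4 (M0)
c8: I2 finished on M1 | I4 read-ops
c9: I2→R0
c10: I3 read-ops | issue I5 (M1)
c12: I3 finished on A1
c13: I3→R4 | I4 finished on M0
c14: I4→R6 | issue I6 (A1)
c15: I5 read-ops
c20: I5 finished on M1
c21: I5→R2
c22: I6 read-ops
c24: I6 finished on A1
c25: I6→R5

cycle = 13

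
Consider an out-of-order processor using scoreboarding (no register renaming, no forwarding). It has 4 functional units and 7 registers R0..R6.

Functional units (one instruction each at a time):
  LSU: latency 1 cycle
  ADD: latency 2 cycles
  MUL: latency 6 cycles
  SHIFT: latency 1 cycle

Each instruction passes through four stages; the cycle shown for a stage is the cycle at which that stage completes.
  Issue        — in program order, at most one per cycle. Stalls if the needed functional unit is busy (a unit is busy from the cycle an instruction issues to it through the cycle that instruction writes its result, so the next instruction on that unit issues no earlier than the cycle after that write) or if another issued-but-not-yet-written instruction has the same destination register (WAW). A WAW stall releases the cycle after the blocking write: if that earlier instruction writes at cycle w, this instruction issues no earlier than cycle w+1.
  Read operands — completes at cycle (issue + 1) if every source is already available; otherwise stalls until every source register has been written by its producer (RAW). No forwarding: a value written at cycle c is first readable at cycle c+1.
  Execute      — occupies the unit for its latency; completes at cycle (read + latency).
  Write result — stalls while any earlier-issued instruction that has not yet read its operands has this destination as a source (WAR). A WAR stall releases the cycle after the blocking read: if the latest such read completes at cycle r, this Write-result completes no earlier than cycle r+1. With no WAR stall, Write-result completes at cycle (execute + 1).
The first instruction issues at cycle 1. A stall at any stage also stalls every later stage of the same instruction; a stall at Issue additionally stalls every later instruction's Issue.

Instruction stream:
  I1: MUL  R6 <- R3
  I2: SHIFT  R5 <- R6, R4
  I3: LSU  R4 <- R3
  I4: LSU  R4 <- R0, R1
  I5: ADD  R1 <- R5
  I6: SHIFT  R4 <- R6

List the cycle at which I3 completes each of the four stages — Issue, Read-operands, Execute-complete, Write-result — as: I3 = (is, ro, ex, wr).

I3 = (3, 4, 5, 11)

  I1 | 1 | 2 | 8 | 9
  I2 | 2 | 10 | 11 | 12   RAW R6: wait I1 write@9
  I3 | 3 | 4 | 5 | 11   WAR R4: wait I2 read@10
  I4 | 12 | 13 | 14 | 15   struct: LSU busy until I3 writes@11
  I5 | 13 | 14 | 16 | 17
  I6 | 16 | 17 | 18 | 19   WAW R4: wait I4 write@15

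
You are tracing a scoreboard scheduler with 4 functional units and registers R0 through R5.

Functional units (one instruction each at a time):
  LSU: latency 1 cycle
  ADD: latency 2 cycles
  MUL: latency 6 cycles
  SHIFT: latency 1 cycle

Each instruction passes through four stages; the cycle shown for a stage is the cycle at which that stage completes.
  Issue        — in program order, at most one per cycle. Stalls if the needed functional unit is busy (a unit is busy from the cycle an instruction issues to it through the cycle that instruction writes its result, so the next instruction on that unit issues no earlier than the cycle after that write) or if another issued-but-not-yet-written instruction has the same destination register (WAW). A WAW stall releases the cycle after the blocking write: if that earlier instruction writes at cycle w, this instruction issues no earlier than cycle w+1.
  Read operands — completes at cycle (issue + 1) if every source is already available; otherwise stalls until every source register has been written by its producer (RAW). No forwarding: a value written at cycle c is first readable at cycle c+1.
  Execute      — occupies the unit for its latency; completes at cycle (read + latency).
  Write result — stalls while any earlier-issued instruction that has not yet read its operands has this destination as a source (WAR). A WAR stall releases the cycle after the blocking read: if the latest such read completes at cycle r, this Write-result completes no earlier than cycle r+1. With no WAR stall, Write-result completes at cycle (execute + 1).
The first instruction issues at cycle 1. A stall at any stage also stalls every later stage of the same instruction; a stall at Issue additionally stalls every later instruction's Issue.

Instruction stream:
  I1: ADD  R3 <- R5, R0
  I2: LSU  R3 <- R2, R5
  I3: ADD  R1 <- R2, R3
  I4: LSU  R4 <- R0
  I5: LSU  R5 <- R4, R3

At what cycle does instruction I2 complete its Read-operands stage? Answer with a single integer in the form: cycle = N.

cycle = 7

cycle 1: issue I1 (ADD)
cycle 2: I1 read-ops
cycle 4: I1 finished on ADD
cycle 5: I1→R3
cycle 6: issue I2 (LSU)
cycle 7: I2 read-ops, issue I3 (ADD)
cycle 8: I2 finished on LSU
cycle 9: I2→R3
cycle 10: I3 read-ops, issue I4 (LSU)
cycle 11: I4 read-ops
cycle 12: I3 finished on ADD, I4 finished on LSU
cycle 13: I3→R1, I4→R4
cycle 14: issue I5 (LSU)
cycle 15: I5 read-ops
cycle 16: I5 finished on LSU
cycle 17: I5→R5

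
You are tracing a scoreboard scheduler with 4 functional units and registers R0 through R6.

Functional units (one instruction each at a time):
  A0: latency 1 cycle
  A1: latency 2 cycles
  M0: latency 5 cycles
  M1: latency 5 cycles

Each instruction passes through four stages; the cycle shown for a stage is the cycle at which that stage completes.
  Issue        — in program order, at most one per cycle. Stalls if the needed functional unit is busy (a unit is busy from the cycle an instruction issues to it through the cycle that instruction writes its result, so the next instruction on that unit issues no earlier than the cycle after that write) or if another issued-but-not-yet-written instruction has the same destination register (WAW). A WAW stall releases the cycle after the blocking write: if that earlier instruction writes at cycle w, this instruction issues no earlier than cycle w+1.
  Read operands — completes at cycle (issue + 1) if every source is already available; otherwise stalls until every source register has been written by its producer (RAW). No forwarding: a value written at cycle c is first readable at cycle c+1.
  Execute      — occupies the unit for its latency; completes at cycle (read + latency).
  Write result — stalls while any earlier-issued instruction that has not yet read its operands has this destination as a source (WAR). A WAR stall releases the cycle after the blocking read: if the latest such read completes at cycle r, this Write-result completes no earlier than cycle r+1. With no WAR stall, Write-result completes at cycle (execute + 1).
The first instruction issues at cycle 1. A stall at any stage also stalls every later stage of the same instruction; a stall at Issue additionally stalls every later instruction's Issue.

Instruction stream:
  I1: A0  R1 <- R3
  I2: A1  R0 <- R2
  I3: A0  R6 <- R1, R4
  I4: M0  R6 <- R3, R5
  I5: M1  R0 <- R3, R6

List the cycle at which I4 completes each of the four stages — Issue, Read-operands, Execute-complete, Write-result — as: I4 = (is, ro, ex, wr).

I4 = (9, 10, 15, 16)

t=1  I1 dispatched to A0
t=2  I1 operands ready, I2 dispatched to A1
t=3  I1 complete, I2 operands ready
t=4  R1←I1
t=5  I2 complete, I3 dispatched to A0
t=6  R0←I2, I3 operands ready
t=7  I3 complete
t=8  R6←I3
t=9  I4 dispatched to M0
t=10  I4 operands ready, I5 dispatched to M1
t=15  I4 complete
t=16  R6←I4
t=17  I5 operands ready
t=22  I5 complete
t=23  R0←I5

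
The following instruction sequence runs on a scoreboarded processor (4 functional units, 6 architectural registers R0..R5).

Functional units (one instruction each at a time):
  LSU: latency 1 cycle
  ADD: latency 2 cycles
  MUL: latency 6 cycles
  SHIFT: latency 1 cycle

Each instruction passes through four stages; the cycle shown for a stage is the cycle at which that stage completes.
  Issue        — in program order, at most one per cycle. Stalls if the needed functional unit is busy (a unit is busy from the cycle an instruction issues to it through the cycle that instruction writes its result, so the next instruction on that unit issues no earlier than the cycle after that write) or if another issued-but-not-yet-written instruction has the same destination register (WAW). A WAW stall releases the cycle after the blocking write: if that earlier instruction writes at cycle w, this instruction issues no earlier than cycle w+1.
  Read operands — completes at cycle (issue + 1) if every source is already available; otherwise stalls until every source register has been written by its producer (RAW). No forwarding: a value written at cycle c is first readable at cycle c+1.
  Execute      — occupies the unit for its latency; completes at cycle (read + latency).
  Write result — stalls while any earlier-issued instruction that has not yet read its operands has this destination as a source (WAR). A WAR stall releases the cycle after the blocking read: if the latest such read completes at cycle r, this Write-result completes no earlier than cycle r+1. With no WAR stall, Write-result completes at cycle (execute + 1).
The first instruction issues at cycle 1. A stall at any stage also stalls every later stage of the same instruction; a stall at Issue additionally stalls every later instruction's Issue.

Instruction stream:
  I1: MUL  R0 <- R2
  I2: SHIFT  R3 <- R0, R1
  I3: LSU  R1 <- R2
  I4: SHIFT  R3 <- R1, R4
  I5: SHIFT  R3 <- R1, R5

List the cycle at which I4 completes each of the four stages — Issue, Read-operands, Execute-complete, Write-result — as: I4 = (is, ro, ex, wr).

I4 = (13, 14, 15, 16)

cycle 1: issue I1 (MUL)
cycle 2: I1 read-ops | issue I2 (SHIFT)
cycle 3: issue I3 (LSU)
cycle 4: I3 read-ops
cycle 5: I3 finished on LSU
cycle 8: I1 finished on MUL
cycle 9: I1→R0
cycle 10: I2 read-ops
cycle 11: I2 finished on SHIFT | I3→R1
cycle 12: I2→R3
cycle 13: issue I4 (SHIFT)
cycle 14: I4 read-ops
cycle 15: I4 finished on SHIFT
cycle 16: I4→R3
cycle 17: issue I5 (SHIFT)
cycle 18: I5 read-ops
cycle 19: I5 finished on SHIFT
cycle 20: I5→R3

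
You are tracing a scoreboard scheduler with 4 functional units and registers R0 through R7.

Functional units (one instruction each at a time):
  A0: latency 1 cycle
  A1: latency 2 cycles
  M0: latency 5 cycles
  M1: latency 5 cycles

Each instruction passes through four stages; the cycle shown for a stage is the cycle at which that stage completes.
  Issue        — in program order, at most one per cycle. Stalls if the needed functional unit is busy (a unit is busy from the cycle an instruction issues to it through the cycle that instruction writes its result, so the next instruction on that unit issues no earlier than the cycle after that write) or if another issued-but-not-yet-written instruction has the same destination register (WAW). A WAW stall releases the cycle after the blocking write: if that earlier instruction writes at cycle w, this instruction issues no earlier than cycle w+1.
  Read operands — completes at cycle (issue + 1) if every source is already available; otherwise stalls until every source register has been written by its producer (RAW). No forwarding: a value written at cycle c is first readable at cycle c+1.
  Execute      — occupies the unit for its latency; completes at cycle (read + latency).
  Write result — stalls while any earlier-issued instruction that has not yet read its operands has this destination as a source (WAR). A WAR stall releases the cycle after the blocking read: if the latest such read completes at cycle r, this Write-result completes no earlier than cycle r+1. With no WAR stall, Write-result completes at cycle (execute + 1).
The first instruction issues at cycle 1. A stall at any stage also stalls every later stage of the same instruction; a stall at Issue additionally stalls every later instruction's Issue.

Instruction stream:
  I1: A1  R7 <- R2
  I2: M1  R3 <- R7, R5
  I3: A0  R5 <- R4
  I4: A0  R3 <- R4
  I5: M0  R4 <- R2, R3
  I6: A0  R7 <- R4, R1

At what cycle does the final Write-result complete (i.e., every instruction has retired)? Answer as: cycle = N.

cycle = 26

I1 -> (1, 2, 4, 5)
I2 -> (2, 6, 11, 12)  // RAW R7: wait I1 write@5
I3 -> (3, 4, 5, 7)  // WAR R5: wait I2 read@6
I4 -> (13, 14, 15, 16)  // WAW R3: wait I2 write@12
I5 -> (14, 17, 22, 23)  // RAW R3: wait I4 write@16
I6 -> (17, 24, 25, 26)  // struct: A0 busy until I4 writes@16, RAW R4: wait I5 write@23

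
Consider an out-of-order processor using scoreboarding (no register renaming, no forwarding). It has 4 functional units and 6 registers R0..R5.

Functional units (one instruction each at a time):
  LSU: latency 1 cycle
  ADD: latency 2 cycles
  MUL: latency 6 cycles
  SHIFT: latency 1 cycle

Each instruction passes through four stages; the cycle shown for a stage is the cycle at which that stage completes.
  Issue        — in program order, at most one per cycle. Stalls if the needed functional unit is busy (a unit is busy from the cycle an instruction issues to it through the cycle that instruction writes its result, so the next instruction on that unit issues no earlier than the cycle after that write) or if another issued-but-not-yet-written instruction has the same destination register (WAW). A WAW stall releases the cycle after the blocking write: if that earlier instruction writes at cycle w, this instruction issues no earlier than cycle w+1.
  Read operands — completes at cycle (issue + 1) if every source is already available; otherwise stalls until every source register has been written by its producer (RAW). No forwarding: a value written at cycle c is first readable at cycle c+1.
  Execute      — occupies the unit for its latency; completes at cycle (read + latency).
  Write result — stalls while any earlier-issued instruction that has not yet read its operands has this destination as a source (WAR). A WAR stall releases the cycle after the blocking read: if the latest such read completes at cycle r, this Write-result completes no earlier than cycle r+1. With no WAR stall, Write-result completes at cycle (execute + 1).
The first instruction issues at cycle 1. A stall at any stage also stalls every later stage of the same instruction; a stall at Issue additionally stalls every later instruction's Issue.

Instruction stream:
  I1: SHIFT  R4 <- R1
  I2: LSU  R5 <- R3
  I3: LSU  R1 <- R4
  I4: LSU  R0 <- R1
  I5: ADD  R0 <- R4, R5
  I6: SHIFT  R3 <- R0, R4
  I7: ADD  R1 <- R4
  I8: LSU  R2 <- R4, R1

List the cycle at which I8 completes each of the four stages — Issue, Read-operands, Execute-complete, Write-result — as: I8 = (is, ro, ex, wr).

  I1 | 1 | 2 | 3 | 4
  I2 | 2 | 3 | 4 | 5
  I3 | 6 | 7 | 8 | 9   struct: LSU busy until I2 writes@5
  I4 | 10 | 11 | 12 | 13   struct: LSU busy until I3 writes@9
  I5 | 14 | 15 | 17 | 18   WAW R0: wait I4 write@13
  I6 | 15 | 19 | 20 | 21   RAW R0: wait I5 write@18
  I7 | 19 | 20 | 22 | 23   struct: ADD busy until I5 writes@18
  I8 | 20 | 24 | 25 | 26   RAW R1: wait I7 write@23

I8 = (20, 24, 25, 26)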